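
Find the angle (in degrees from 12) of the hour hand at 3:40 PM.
The hour hand moves 30 degrees per hour and 0.5 degrees per minute.
At 3:40: (3) x 30 + 40 x 0.5 = 90 + 20 = 110 degrees

Final answer: 110 degrees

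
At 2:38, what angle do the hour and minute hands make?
Hour hand position: 2 x 30 + 38 x 0.5 = 79 degrees
Minute hand position: 38 x 6 = 228 degrees
Difference: |79 - 228| = 149 degrees
The angle between the hands is 149 degrees

Final answer: 149 degrees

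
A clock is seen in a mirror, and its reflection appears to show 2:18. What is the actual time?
Reflection across the vertical (12-6) axis maps a hand at angle A degrees to (360 - A) degrees, which sends a reading of T minutes past 12:00 to (720 - T) minutes past 12:00.
Mirror reads 2:18 = 138 minutes past 12:00.
Actual time: (720 - 138) mod 720 = 582 minutes = 9:42.

Final answer: 9:42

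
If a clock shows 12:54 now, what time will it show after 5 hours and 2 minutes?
Starting time: 12:54
Adding 2 minutes to 54 minutes: 54 + 2 = 56 minutes
Adding 5 hours: 12 + 5 = 17 - 12 = 5
Final time: 5:56

Final answer: 5:56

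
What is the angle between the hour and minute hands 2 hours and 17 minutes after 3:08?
First find the time 2 hours and 17 minutes after 3:08.
Total minutes: 3 x 60 + 8 + 2 x 60 + 17 = 325.
325 mod 720 = 325 minutes = 5:25.
Now compute the angle at 5:25:
Hour hand: 5 x 30 + 25 x 0.5 = 162.5 degrees
Minute hand: 25 x 6 = 150 degrees
Difference: |162.5 - 150| = 12.5 degrees
The angle is 12.5 degrees

Final answer: 12.5 degrees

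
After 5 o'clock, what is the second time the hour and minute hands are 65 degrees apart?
At t minutes past 5:00, the hour hand is at 30 x 5 + 0.5t degrees and the minute hand is at 6t degrees.
The smaller angle between them is 65 degrees when |30H - 5.5t| = 65 or |30H - 5.5t| = 295.
With H = 5, solve 30 x 5 - 5.5t = +/- target for each target:
  t = (30 x 5 - 65) / 5.5 = 15.45
  t = (30 x 5 + 65) / 5.5 = 39.09
  t = (30 x 5 - 295) / 5.5 = -26.36 (outside (0, 60))
  t = (30 x 5 + 295) / 5.5 = 80.91 (outside (0, 60))
Valid solutions in (0, 60): {15.45, 39.09} minutes.
The second occurrence is t = 39.09 minutes.
The hands form a 65-degree angle at 39.09 minutes past 5:00.

Final answer: 39.09 minutes past 5:00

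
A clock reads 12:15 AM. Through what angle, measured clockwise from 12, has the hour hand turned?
The hour hand moves 30 degrees per hour and 0.5 degrees per minute.
At 12:15: (0) x 30 + 15 x 0.5 = 0 + 7.5 = 7.5 degrees

Final answer: 7.5 degrees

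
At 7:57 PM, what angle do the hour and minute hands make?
Hour hand position: 7 x 30 + 57 x 0.5 = 238.5 degrees
Minute hand position: 57 x 6 = 342 degrees
Difference: |238.5 - 342| = 103.5 degrees
The angle between the hands is 103.5 degrees

Final answer: 103.5 degrees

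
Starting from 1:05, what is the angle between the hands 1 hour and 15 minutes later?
First find the time 1 hour and 15 minutes after 1:05.
Total minutes: 1 x 60 + 5 + 1 x 60 + 15 = 140.
140 mod 720 = 140 minutes = 2:20.
Now compute the angle at 2:20:
Hour hand: 2 x 30 + 20 x 0.5 = 70 degrees
Minute hand: 20 x 6 = 120 degrees
Difference: |70 - 120| = 50 degrees
The angle is 50 degrees

Final answer: 50 degrees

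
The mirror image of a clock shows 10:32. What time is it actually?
Reflection across the vertical (12-6) axis maps a hand at angle A degrees to (360 - A) degrees, which sends a reading of T minutes past 12:00 to (720 - T) minutes past 12:00.
Mirror reads 10:32 = 632 minutes past 12:00.
Actual time: (720 - 632) mod 720 = 88 minutes = 1:28.

Final answer: 1:28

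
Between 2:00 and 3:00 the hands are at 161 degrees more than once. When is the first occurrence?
At t minutes past 2:00, the hour hand is at 30 x 2 + 0.5t degrees and the minute hand is at 6t degrees.
The smaller angle between them is 161 degrees when |30H - 5.5t| = 161 or |30H - 5.5t| = 199.
With H = 2, solve 30 x 2 - 5.5t = +/- target for each target:
  t = (30 x 2 - 161) / 5.5 = -18.36 (outside (0, 60))
  t = (30 x 2 + 161) / 5.5 = 40.18
  t = (30 x 2 - 199) / 5.5 = -25.27 (outside (0, 60))
  t = (30 x 2 + 199) / 5.5 = 47.09
Valid solutions in (0, 60): {40.18, 47.09} minutes.
The first occurrence is t = 40.18 minutes.
The hands form a 161-degree angle at 40.18 minutes past 2:00.

Final answer: 40.18 minutes past 2:00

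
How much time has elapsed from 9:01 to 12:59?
From 9:01 to 12:59:
(12 x 60 + 59) - (9 x 60 + 1) = 779 - 541 = 238 minutes
= 3 hours and 58 minutes

Final answer: 3 hours and 58 minutes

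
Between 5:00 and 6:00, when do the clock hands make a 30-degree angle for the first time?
At t minutes past 5:00, the hour hand is at 30 x 5 + 0.5t degrees and the minute hand is at 6t degrees.
The smaller angle between them is 30 degrees when |30H - 5.5t| = 30 or |30H - 5.5t| = 330.
With H = 5, solve 30 x 5 - 5.5t = +/- target for each target:
  t = (30 x 5 - 30) / 5.5 = 21.82
  t = (30 x 5 + 30) / 5.5 = 32.73
  t = (30 x 5 - 330) / 5.5 = -32.73 (outside (0, 60))
  t = (30 x 5 + 330) / 5.5 = 87.27 (outside (0, 60))
Valid solutions in (0, 60): {21.82, 32.73} minutes.
The first occurrence is t = 21.82 minutes.
The hands form a 30-degree angle at 21.82 minutes past 5:00.

Final answer: 21.82 minutes past 5:00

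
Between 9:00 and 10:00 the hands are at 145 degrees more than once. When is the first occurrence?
At t minutes past 9:00, the hour hand is at 30 x 9 + 0.5t degrees and the minute hand is at 6t degrees.
The smaller angle between them is 145 degrees when |30H - 5.5t| = 145 or |30H - 5.5t| = 215.
With H = 9, solve 30 x 9 - 5.5t = +/- target for each target:
  t = (30 x 9 - 145) / 5.5 = 22.73
  t = (30 x 9 + 145) / 5.5 = 75.45 (outside (0, 60))
  t = (30 x 9 - 215) / 5.5 = 10
  t = (30 x 9 + 215) / 5.5 = 88.18 (outside (0, 60))
Valid solutions in (0, 60): {10, 22.73} minutes.
The first occurrence is t = 10 minutes.
The hands form a 145-degree angle at 10 minutes past 9:00.

Final answer: 10 minutes past 9:00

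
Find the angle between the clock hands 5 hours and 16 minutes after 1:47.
First find the time 5 hours and 16 minutes after 1:47.
Total minutes: 1 x 60 + 47 + 5 x 60 + 16 = 423.
423 mod 720 = 423 minutes = 7:03.
Now compute the angle at 7:03:
Hour hand: 7 x 30 + 3 x 0.5 = 211.5 degrees
Minute hand: 3 x 6 = 18 degrees
Difference: |211.5 - 18| = 193.5 degrees
Smaller angle: 360 - 193.5 = 166.5 degrees

Final answer: 166.5 degrees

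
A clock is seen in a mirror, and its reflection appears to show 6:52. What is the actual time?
Reflection across the vertical (12-6) axis maps a hand at angle A degrees to (360 - A) degrees, which sends a reading of T minutes past 12:00 to (720 - T) minutes past 12:00.
Mirror reads 6:52 = 412 minutes past 12:00.
Actual time: (720 - 412) mod 720 = 308 minutes = 5:08.

Final answer: 5:08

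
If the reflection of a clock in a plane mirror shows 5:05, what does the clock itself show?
Reflection across the vertical (12-6) axis maps a hand at angle A degrees to (360 - A) degrees, which sends a reading of T minutes past 12:00 to (720 - T) minutes past 12:00.
Mirror reads 5:05 = 305 minutes past 12:00.
Actual time: (720 - 305) mod 720 = 415 minutes = 6:55.

Final answer: 6:55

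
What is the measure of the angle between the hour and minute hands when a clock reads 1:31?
Hour hand position: 1 x 30 + 31 x 0.5 = 45.5 degrees
Minute hand position: 31 x 6 = 186 degrees
Difference: |45.5 - 186| = 140.5 degrees
The angle between the hands is 140.5 degrees

Final answer: 140.5 degrees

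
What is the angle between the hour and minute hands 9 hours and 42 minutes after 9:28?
First find the time 9 hours and 42 minutes after 9:28.
Total minutes: 9 x 60 + 28 + 9 x 60 + 42 = 1150.
1150 mod 720 = 430 minutes = 7:10.
Now compute the angle at 7:10:
Hour hand: 7 x 30 + 10 x 0.5 = 215 degrees
Minute hand: 10 x 6 = 60 degrees
Difference: |215 - 60| = 155 degrees
The angle is 155 degrees

Final answer: 155 degrees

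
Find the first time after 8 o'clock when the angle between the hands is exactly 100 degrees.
At t minutes past 8:00, the hour hand is at 30 x 8 + 0.5t degrees and the minute hand is at 6t degrees.
The smaller angle between them is 100 degrees when |30H - 5.5t| = 100 or |30H - 5.5t| = 260.
With H = 8, solve 30 x 8 - 5.5t = +/- target for each target:
  t = (30 x 8 - 100) / 5.5 = 25.45
  t = (30 x 8 + 100) / 5.5 = 61.82 (outside (0, 60))
  t = (30 x 8 - 260) / 5.5 = -3.64 (outside (0, 60))
  t = (30 x 8 + 260) / 5.5 = 90.91 (outside (0, 60))
Valid solutions in (0, 60): {25.45} minutes.
The first occurrence is t = 25.45 minutes.
The hands form a 100-degree angle at 25.45 minutes past 8:00.

Final answer: 25.45 minutes past 8:00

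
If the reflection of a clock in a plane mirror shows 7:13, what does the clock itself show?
Reflection across the vertical (12-6) axis maps a hand at angle A degrees to (360 - A) degrees, which sends a reading of T minutes past 12:00 to (720 - T) minutes past 12:00.
Mirror reads 7:13 = 433 minutes past 12:00.
Actual time: (720 - 433) mod 720 = 287 minutes = 4:47.

Final answer: 4:47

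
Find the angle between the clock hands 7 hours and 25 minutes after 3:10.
First find the time 7 hours and 25 minutes after 3:10.
Total minutes: 3 x 60 + 10 + 7 x 60 + 25 = 635.
635 mod 720 = 635 minutes = 10:35.
Now compute the angle at 10:35:
Hour hand: 10 x 30 + 35 x 0.5 = 317.5 degrees
Minute hand: 35 x 6 = 210 degrees
Difference: |317.5 - 210| = 107.5 degrees
The angle is 107.5 degrees

Final answer: 107.5 degrees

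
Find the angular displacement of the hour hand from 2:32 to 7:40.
The hour hand moves 0.5 degrees per minute.
Time elapsed: 7:40 - 2:32 = 308 minutes
Angular displacement: 308 x 0.5 = 154 degrees

Final answer: 154 degrees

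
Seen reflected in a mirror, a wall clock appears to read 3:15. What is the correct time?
Reflection across the vertical (12-6) axis maps a hand at angle A degrees to (360 - A) degrees, which sends a reading of T minutes past 12:00 to (720 - T) minutes past 12:00.
Mirror reads 3:15 = 195 minutes past 12:00.
Actual time: (720 - 195) mod 720 = 525 minutes = 8:45.

Final answer: 8:45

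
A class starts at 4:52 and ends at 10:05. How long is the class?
From 4:52 to 10:05:
(10 x 60 + 5) - (4 x 60 + 52) = 605 - 292 = 313 minutes
= 5 hours and 13 minutes

Final answer: 5 hours and 13 minutes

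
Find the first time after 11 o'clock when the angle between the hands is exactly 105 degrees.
At t minutes past 11:00, the hour hand is at 30 x 11 + 0.5t degrees and the minute hand is at 6t degrees.
The smaller angle between them is 105 degrees when |30H - 5.5t| = 105 or |30H - 5.5t| = 255.
With H = 11, solve 30 x 11 - 5.5t = +/- target for each target:
  t = (30 x 11 - 105) / 5.5 = 40.91
  t = (30 x 11 + 105) / 5.5 = 79.09 (outside (0, 60))
  t = (30 x 11 - 255) / 5.5 = 13.64
  t = (30 x 11 + 255) / 5.5 = 106.36 (outside (0, 60))
Valid solutions in (0, 60): {13.64, 40.91} minutes.
The first occurrence is t = 13.64 minutes.
The hands form a 105-degree angle at 13.64 minutes past 11:00.

Final answer: 13.64 minutes past 11:00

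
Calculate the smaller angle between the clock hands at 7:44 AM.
Hour hand position: 7 x 30 + 44 x 0.5 = 232 degrees
Minute hand position: 44 x 6 = 264 degrees
Difference: |232 - 264| = 32 degrees
The angle between the hands is 32 degrees

Final answer: 32 degrees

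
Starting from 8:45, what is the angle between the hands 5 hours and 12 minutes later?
First find the time 5 hours and 12 minutes after 8:45.
Total minutes: 8 x 60 + 45 + 5 x 60 + 12 = 837.
837 mod 720 = 117 minutes = 1:57.
Now compute the angle at 1:57:
Hour hand: 1 x 30 + 57 x 0.5 = 58.5 degrees
Minute hand: 57 x 6 = 342 degrees
Difference: |58.5 - 342| = 283.5 degrees
Smaller angle: 360 - 283.5 = 76.5 degrees

Final answer: 76.5 degrees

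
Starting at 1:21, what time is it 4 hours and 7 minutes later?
Starting time: 1:21
Adding 7 minutes to 21 minutes: 21 + 7 = 28 minutes
Adding 4 hours: 1 + 4 = 5
Final time: 5:28

Final answer: 5:28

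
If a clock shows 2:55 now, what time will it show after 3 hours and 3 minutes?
Starting time: 2:55
Adding 3 minutes to 55 minutes: 55 + 3 = 58 minutes
Adding 3 hours: 2 + 3 = 5
Final time: 5:58

Final answer: 5:58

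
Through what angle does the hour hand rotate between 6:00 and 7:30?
The hour hand moves 0.5 degrees per minute.
Time elapsed: 7:30 - 6:00 = 90 minutes
Angular displacement: 90 x 0.5 = 45 degrees

Final answer: 45 degrees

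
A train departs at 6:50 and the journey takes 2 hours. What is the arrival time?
Starting time: 6:50
Adding 0 minutes to 50 minutes: 50 + 0 = 50 minutes
Adding 2 hours: 6 + 2 = 8
Final time: 8:50

Final answer: 8:50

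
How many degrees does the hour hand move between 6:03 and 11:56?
The hour hand moves 0.5 degrees per minute.
Time elapsed: 11:56 - 6:03 = 353 minutes
Angular displacement: 353 x 0.5 = 176.5 degrees

Final answer: 176.5 degrees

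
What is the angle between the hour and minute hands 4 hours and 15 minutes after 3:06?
First find the time 4 hours and 15 minutes after 3:06.
Total minutes: 3 x 60 + 6 + 4 x 60 + 15 = 441.
441 mod 720 = 441 minutes = 7:21.
Now compute the angle at 7:21:
Hour hand: 7 x 30 + 21 x 0.5 = 220.5 degrees
Minute hand: 21 x 6 = 126 degrees
Difference: |220.5 - 126| = 94.5 degrees
The angle is 94.5 degrees

Final answer: 94.5 degrees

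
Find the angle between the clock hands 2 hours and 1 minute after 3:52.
First find the time 2 hours and 1 minute after 3:52.
Total minutes: 3 x 60 + 52 + 2 x 60 + 1 = 353.
353 mod 720 = 353 minutes = 5:53.
Now compute the angle at 5:53:
Hour hand: 5 x 30 + 53 x 0.5 = 176.5 degrees
Minute hand: 53 x 6 = 318 degrees
Difference: |176.5 - 318| = 141.5 degrees
The angle is 141.5 degrees

Final answer: 141.5 degrees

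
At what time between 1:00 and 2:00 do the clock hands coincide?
The minute hand gains 5.5 degrees per minute on the hour hand.
At 1:00, the hour hand is at 30 degrees and the minute hand is at 0 degrees.
The gap is 30 degrees. Time to close: 30/5.5 = 60 x 1/11 = 5.45 minutes.
The hands overlap at 5.45 minutes past 1:00.

Final answer: 5.45 minutes past 1:00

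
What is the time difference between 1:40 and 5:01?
From 1:40 to 5:01:
(5 x 60 + 1) - (1 x 60 + 40) = 301 - 100 = 201 minutes
= 3 hours and 21 minutes

Final answer: 3 hours and 21 minutes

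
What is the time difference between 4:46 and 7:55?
From 4:46 to 7:55:
(7 x 60 + 55) - (4 x 60 + 46) = 475 - 286 = 189 minutes
= 3 hours and 9 minutes

Final answer: 3 hours and 9 minutes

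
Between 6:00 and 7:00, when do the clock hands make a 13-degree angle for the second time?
At t minutes past 6:00, the hour hand is at 30 x 6 + 0.5t degrees and the minute hand is at 6t degrees.
The smaller angle between them is 13 degrees when |30H - 5.5t| = 13 or |30H - 5.5t| = 347.
With H = 6, solve 30 x 6 - 5.5t = +/- target for each target:
  t = (30 x 6 - 13) / 5.5 = 30.36
  t = (30 x 6 + 13) / 5.5 = 35.09
  t = (30 x 6 - 347) / 5.5 = -30.36 (outside (0, 60))
  t = (30 x 6 + 347) / 5.5 = 95.82 (outside (0, 60))
Valid solutions in (0, 60): {30.36, 35.09} minutes.
The second occurrence is t = 35.09 minutes.
The hands form a 13-degree angle at 35.09 minutes past 6:00.

Final answer: 35.09 minutes past 6:00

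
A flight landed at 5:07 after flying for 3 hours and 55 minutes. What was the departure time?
Starting time: 5:07 = 307 total minutes past 12:00
Subtracting: 3 hours and 55 minutes = 235 minutes
307 - 235 = 72 minutes
= 1 hour and 12 minutes past 12:00 = 1:12

Final answer: 1:12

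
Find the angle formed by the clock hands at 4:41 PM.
Hour hand position: 4 x 30 + 41 x 0.5 = 140.5 degrees
Minute hand position: 41 x 6 = 246 degrees
Difference: |140.5 - 246| = 105.5 degrees
The angle between the hands is 105.5 degrees

Final answer: 105.5 degrees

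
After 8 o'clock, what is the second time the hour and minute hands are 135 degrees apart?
At t minutes past 8:00, the hour hand is at 30 x 8 + 0.5t degrees and the minute hand is at 6t degrees.
The smaller angle between them is 135 degrees when |30H - 5.5t| = 135 or |30H - 5.5t| = 225.
With H = 8, solve 30 x 8 - 5.5t = +/- target for each target:
  t = (30 x 8 - 135) / 5.5 = 19.09
  t = (30 x 8 + 135) / 5.5 = 68.18 (outside (0, 60))
  t = (30 x 8 - 225) / 5.5 = 2.73
  t = (30 x 8 + 225) / 5.5 = 84.55 (outside (0, 60))
Valid solutions in (0, 60): {2.73, 19.09} minutes.
The second occurrence is t = 19.09 minutes.
The hands form a 135-degree angle at 19.09 minutes past 8:00.

Final answer: 19.09 minutes past 8:00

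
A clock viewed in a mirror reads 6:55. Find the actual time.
Reflection across the vertical (12-6) axis maps a hand at angle A degrees to (360 - A) degrees, which sends a reading of T minutes past 12:00 to (720 - T) minutes past 12:00.
Mirror reads 6:55 = 415 minutes past 12:00.
Actual time: (720 - 415) mod 720 = 305 minutes = 5:05.

Final answer: 5:05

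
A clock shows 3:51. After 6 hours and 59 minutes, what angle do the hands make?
First find the time 6 hours and 59 minutes after 3:51.
Total minutes: 3 x 60 + 51 + 6 x 60 + 59 = 650.
650 mod 720 = 650 minutes = 10:50.
Now compute the angle at 10:50:
Hour hand: 10 x 30 + 50 x 0.5 = 325 degrees
Minute hand: 50 x 6 = 300 degrees
Difference: |325 - 300| = 25 degrees
The angle is 25 degrees

Final answer: 25 degrees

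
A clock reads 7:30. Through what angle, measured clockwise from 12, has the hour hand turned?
The hour hand moves 30 degrees per hour and 0.5 degrees per minute.
At 7:30: (7) x 30 + 30 x 0.5 = 210 + 15 = 225 degrees

Final answer: 225 degrees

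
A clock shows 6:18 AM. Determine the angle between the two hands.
Hour hand position: 6 x 30 + 18 x 0.5 = 189 degrees
Minute hand position: 18 x 6 = 108 degrees
Difference: |189 - 108| = 81 degrees
The angle between the hands is 81 degrees

Final answer: 81 degrees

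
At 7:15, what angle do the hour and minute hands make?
Hour hand position: 7 x 30 + 15 x 0.5 = 217.5 degrees
Minute hand position: 15 x 6 = 90 degrees
Difference: |217.5 - 90| = 127.5 degrees
The angle between the hands is 127.5 degrees

Final answer: 127.5 degrees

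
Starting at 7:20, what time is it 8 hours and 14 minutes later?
Starting time: 7:20
Adding 14 minutes to 20 minutes: 20 + 14 = 34 minutes
Adding 8 hours: 7 + 8 = 15 - 12 = 3
Final time: 3:34

Final answer: 3:34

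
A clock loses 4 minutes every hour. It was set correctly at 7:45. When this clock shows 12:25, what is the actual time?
For every 60 true minutes, the faulty clock advances 56 minutes, so 1 faulty-clock minute corresponds to 60/56 true minutes.
From 7:45 to 12:25 on the faulty dial is 280 minutes.
True elapsed: 280 x 60/56 = 300 minutes = 5 hours.
True time: 7:45 + 5 hours = 12:45.

Final answer: 12:45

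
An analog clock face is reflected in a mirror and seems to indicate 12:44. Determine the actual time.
Reflection across the vertical (12-6) axis maps a hand at angle A degrees to (360 - A) degrees, which sends a reading of T minutes past 12:00 to (720 - T) minutes past 12:00.
Mirror reads 12:44 = 44 minutes past 12:00.
Actual time: (720 - 44) mod 720 = 676 minutes = 11:16.

Final answer: 11:16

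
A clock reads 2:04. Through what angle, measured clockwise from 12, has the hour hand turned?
The hour hand moves 30 degrees per hour and 0.5 degrees per minute.
At 2:04: (2) x 30 + 4 x 0.5 = 60 + 2 = 62 degrees

Final answer: 62 degrees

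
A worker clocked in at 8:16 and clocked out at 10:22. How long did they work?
From 8:16 to 10:22:
(10 x 60 + 22) - (8 x 60 + 16) = 622 - 496 = 126 minutes
= 2 hours and 6 minutes

Final answer: 2 hours and 6 minutes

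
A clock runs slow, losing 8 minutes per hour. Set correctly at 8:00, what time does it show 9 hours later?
For every 60 true minutes, the faulty clock advances 60 - 8 = 52 minutes.
True elapsed: 9 hours = 540 minutes.
Faulty clock advances: 540 x 52/60 = 468 minutes (drift: 72 minutes behind).
Shown time: 8:00 + 468 minutes = 3:48.

Final answer: 3:48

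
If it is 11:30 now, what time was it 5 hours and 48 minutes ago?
Starting time: 11:30 = 690 total minutes past 12:00
Subtracting: 5 hours and 48 minutes = 348 minutes
690 - 348 = 342 minutes
= 5 hours and 42 minutes past 12:00 = 5:42

Final answer: 5:42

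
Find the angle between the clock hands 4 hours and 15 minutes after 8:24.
First find the time 4 hours and 15 minutes after 8:24.
Total minutes: 8 x 60 + 24 + 4 x 60 + 15 = 759.
759 mod 720 = 39 minutes = 12:39.
Now compute the angle at 12:39:
Hour hand: 0 x 30 + 39 x 0.5 = 19.5 degrees
Minute hand: 39 x 6 = 234 degrees
Difference: |19.5 - 234| = 214.5 degrees
Smaller angle: 360 - 214.5 = 145.5 degrees

Final answer: 145.5 degrees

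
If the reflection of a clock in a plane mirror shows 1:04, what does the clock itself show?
Reflection across the vertical (12-6) axis maps a hand at angle A degrees to (360 - A) degrees, which sends a reading of T minutes past 12:00 to (720 - T) minutes past 12:00.
Mirror reads 1:04 = 64 minutes past 12:00.
Actual time: (720 - 64) mod 720 = 656 minutes = 10:56.

Final answer: 10:56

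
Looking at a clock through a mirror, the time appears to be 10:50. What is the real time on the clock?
Reflection across the vertical (12-6) axis maps a hand at angle A degrees to (360 - A) degrees, which sends a reading of T minutes past 12:00 to (720 - T) minutes past 12:00.
Mirror reads 10:50 = 650 minutes past 12:00.
Actual time: (720 - 650) mod 720 = 70 minutes = 1:10.

Final answer: 1:10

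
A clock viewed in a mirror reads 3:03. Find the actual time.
Reflection across the vertical (12-6) axis maps a hand at angle A degrees to (360 - A) degrees, which sends a reading of T minutes past 12:00 to (720 - T) minutes past 12:00.
Mirror reads 3:03 = 183 minutes past 12:00.
Actual time: (720 - 183) mod 720 = 537 minutes = 8:57.

Final answer: 8:57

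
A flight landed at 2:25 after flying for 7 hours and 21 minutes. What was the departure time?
Starting time: 2:25 = 145 total minutes past 12:00
Subtracting: 7 hours and 21 minutes = 441 minutes
145 - 441 = -296 (negative, add 12 hours = 720) = 424 minutes
= 7 hours and 4 minutes past 12:00 = 7:04

Final answer: 7:04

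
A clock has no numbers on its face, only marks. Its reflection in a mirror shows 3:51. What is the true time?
Reflection across the vertical (12-6) axis maps a hand at angle A degrees to (360 - A) degrees, which sends a reading of T minutes past 12:00 to (720 - T) minutes past 12:00.
Mirror reads 3:51 = 231 minutes past 12:00.
Actual time: (720 - 231) mod 720 = 489 minutes = 8:09.

Final answer: 8:09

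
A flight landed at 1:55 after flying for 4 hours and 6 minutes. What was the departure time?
Starting time: 1:55 = 115 total minutes past 12:00
Subtracting: 4 hours and 6 minutes = 246 minutes
115 - 246 = -131 (negative, add 12 hours = 720) = 589 minutes
= 9 hours and 49 minutes past 12:00 = 9:49

Final answer: 9:49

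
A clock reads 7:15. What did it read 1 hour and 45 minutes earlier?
Starting time: 7:15 = 435 total minutes past 12:00
Subtracting: 1 hour and 45 minutes = 105 minutes
435 - 105 = 330 minutes
= 5 hours and 30 minutes past 12:00 = 5:30

Final answer: 5:30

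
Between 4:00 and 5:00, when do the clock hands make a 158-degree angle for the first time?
At t minutes past 4:00, the hour hand is at 30 x 4 + 0.5t degrees and the minute hand is at 6t degrees.
The smaller angle between them is 158 degrees when |30H - 5.5t| = 158 or |30H - 5.5t| = 202.
With H = 4, solve 30 x 4 - 5.5t = +/- target for each target:
  t = (30 x 4 - 158) / 5.5 = -6.91 (outside (0, 60))
  t = (30 x 4 + 158) / 5.5 = 50.55
  t = (30 x 4 - 202) / 5.5 = -14.91 (outside (0, 60))
  t = (30 x 4 + 202) / 5.5 = 58.55
Valid solutions in (0, 60): {50.55, 58.55} minutes.
The first occurrence is t = 50.55 minutes.
The hands form a 158-degree angle at 50.55 minutes past 4:00.

Final answer: 50.55 minutes past 4:00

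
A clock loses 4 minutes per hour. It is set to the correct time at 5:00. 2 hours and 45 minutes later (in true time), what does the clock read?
For every 60 true minutes, the faulty clock advances 60 - 4 = 56 minutes.
True elapsed: 2 hours and 45 minutes = 165 minutes.
Faulty clock advances: 165 x 56/60 = 154 minutes (drift: 11 minutes behind).
Shown time: 5:00 + 154 minutes = 7:34.

Final answer: 7:34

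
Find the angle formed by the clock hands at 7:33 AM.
Hour hand position: 7 x 30 + 33 x 0.5 = 226.5 degrees
Minute hand position: 33 x 6 = 198 degrees
Difference: |226.5 - 198| = 28.5 degrees
The angle between the hands is 28.5 degrees

Final answer: 28.5 degrees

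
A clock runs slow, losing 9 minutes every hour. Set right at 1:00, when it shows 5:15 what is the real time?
For every 60 true minutes, the faulty clock advances 51 minutes, so 1 faulty-clock minute corresponds to 60/51 true minutes.
From 1:00 to 5:15 on the faulty dial is 255 minutes.
True elapsed: 255 x 60/51 = 300 minutes = 5 hours.
True time: 1:00 + 5 hours = 6:00.

Final answer: 6:00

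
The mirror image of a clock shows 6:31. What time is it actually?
Reflection across the vertical (12-6) axis maps a hand at angle A degrees to (360 - A) degrees, which sends a reading of T minutes past 12:00 to (720 - T) minutes past 12:00.
Mirror reads 6:31 = 391 minutes past 12:00.
Actual time: (720 - 391) mod 720 = 329 minutes = 5:29.

Final answer: 5:29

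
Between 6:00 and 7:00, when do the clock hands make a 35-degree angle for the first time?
At t minutes past 6:00, the hour hand is at 30 x 6 + 0.5t degrees and the minute hand is at 6t degrees.
The smaller angle between them is 35 degrees when |30H - 5.5t| = 35 or |30H - 5.5t| = 325.
With H = 6, solve 30 x 6 - 5.5t = +/- target for each target:
  t = (30 x 6 - 35) / 5.5 = 26.36
  t = (30 x 6 + 35) / 5.5 = 39.09
  t = (30 x 6 - 325) / 5.5 = -26.36 (outside (0, 60))
  t = (30 x 6 + 325) / 5.5 = 91.82 (outside (0, 60))
Valid solutions in (0, 60): {26.36, 39.09} minutes.
The first occurrence is t = 26.36 minutes.
The hands form a 35-degree angle at 26.36 minutes past 6:00.

Final answer: 26.36 minutes past 6:00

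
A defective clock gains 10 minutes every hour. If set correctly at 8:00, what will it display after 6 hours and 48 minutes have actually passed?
For every 60 true minutes, the faulty clock advances 60 + 10 = 70 minutes.
True elapsed: 6 hours and 48 minutes = 408 minutes.
Faulty clock advances: 408 x 70/60 = 476 minutes (drift: 68 minutes ahead).
Shown time: 8:00 + 476 minutes = 3:56.

Final answer: 3:56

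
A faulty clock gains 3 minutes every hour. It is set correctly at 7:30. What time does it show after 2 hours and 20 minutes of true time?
For every 60 true minutes, the faulty clock advances 60 + 3 = 63 minutes.
True elapsed: 2 hours and 20 minutes = 140 minutes.
Faulty clock advances: 140 x 63/60 = 147 minutes (drift: 7 minutes ahead).
Shown time: 7:30 + 147 minutes = 9:57.

Final answer: 9:57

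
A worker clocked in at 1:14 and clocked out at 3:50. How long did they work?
From 1:14 to 3:50:
(3 x 60 + 50) - (1 x 60 + 14) = 230 - 74 = 156 minutes
= 2 hours and 36 minutes

Final answer: 2 hours and 36 minutes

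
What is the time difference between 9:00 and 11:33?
From 9:00 to 11:33:
(11 x 60 + 33) - (9 x 60 + 0) = 693 - 540 = 153 minutes
= 2 hours and 33 minutes

Final answer: 2 hours and 33 minutes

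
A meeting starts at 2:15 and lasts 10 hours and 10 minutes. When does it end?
Starting time: 2:15
Adding 10 minutes to 15 minutes: 15 + 10 = 25 minutes
Adding 10 hours: 2 + 10 = 12
Final time: 12:25

Final answer: 12:25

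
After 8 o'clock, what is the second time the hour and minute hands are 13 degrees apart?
At t minutes past 8:00, the hour hand is at 30 x 8 + 0.5t degrees and the minute hand is at 6t degrees.
The smaller angle between them is 13 degrees when |30H - 5.5t| = 13 or |30H - 5.5t| = 347.
With H = 8, solve 30 x 8 - 5.5t = +/- target for each target:
  t = (30 x 8 - 13) / 5.5 = 41.27
  t = (30 x 8 + 13) / 5.5 = 46
  t = (30 x 8 - 347) / 5.5 = -19.45 (outside (0, 60))
  t = (30 x 8 + 347) / 5.5 = 106.73 (outside (0, 60))
Valid solutions in (0, 60): {41.27, 46} minutes.
The second occurrence is t = 46 minutes.
The hands form a 13-degree angle at 46 minutes past 8:00.

Final answer: 46 minutes past 8:00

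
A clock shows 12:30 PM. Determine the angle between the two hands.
Hour hand position: 0 x 30 + 30 x 0.5 = 15 degrees
Minute hand position: 30 x 6 = 180 degrees
Difference: |15 - 180| = 165 degrees
The angle between the hands is 165 degrees

Final answer: 165 degrees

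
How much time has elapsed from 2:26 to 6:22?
From 2:26 to 6:22:
(6 x 60 + 22) - (2 x 60 + 26) = 382 - 146 = 236 minutes
= 3 hours and 56 minutes

Final answer: 3 hours and 56 minutes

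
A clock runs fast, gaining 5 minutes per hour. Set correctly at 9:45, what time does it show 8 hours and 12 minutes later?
For every 60 true minutes, the faulty clock advances 60 + 5 = 65 minutes.
True elapsed: 8 hours and 12 minutes = 492 minutes.
Faulty clock advances: 492 x 65/60 = 533 minutes (drift: 41 minutes ahead).
Shown time: 9:45 + 533 minutes = 6:38.

Final answer: 6:38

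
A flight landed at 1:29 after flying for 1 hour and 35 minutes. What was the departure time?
Starting time: 1:29 = 89 total minutes past 12:00
Subtracting: 1 hour and 35 minutes = 95 minutes
89 - 95 = -6 (negative, add 12 hours = 720) = 714 minutes
= 11 hours and 54 minutes past 12:00 = 11:54

Final answer: 11:54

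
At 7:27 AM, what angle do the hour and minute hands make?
Hour hand position: 7 x 30 + 27 x 0.5 = 223.5 degrees
Minute hand position: 27 x 6 = 162 degrees
Difference: |223.5 - 162| = 61.5 degrees
The angle between the hands is 61.5 degrees

Final answer: 61.5 degrees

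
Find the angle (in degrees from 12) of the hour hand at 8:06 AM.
The hour hand moves 30 degrees per hour and 0.5 degrees per minute.
At 8:06: (8) x 30 + 6 x 0.5 = 240 + 3 = 243 degrees

Final answer: 243 degrees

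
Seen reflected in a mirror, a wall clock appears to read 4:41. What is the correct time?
Reflection across the vertical (12-6) axis maps a hand at angle A degrees to (360 - A) degrees, which sends a reading of T minutes past 12:00 to (720 - T) minutes past 12:00.
Mirror reads 4:41 = 281 minutes past 12:00.
Actual time: (720 - 281) mod 720 = 439 minutes = 7:19.

Final answer: 7:19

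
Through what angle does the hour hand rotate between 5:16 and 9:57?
The hour hand moves 0.5 degrees per minute.
Time elapsed: 9:57 - 5:16 = 281 minutes
Angular displacement: 281 x 0.5 = 140.5 degrees

Final answer: 140.5 degrees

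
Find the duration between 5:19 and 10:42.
From 5:19 to 10:42:
(10 x 60 + 42) - (5 x 60 + 19) = 642 - 319 = 323 minutes
= 5 hours and 23 minutes

Final answer: 5 hours and 23 minutes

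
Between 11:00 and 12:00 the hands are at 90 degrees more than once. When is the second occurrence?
At t minutes past 11:00, the hour hand is at 30 x 11 + 0.5t degrees and the minute hand is at 6t degrees.
The smaller angle between them is 90 degrees when |30H - 5.5t| = 90 or |30H - 5.5t| = 270.
With H = 11, solve 30 x 11 - 5.5t = +/- target for each target:
  t = (30 x 11 - 90) / 5.5 = 43.64
  t = (30 x 11 + 90) / 5.5 = 76.36 (outside (0, 60))
  t = (30 x 11 - 270) / 5.5 = 10.91
  t = (30 x 11 + 270) / 5.5 = 109.09 (outside (0, 60))
Valid solutions in (0, 60): {10.91, 43.64} minutes.
The second occurrence is t = 43.64 minutes.
The hands form a 90-degree angle at 43.64 minutes past 11:00.

Final answer: 43.64 minutes past 11:00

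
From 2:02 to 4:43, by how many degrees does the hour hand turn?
The hour hand moves 0.5 degrees per minute.
Time elapsed: 4:43 - 2:02 = 161 minutes
Angular displacement: 161 x 0.5 = 80.5 degrees

Final answer: 80.5 degrees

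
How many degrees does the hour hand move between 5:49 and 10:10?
The hour hand moves 0.5 degrees per minute.
Time elapsed: 10:10 - 5:49 = 261 minutes
Angular displacement: 261 x 0.5 = 130.5 degrees

Final answer: 130.5 degrees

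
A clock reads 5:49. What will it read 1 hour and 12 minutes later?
Starting time: 5:49
Adding 12 minutes to 49 minutes: 49 + 12 = 61 minutes = 1 hour and 1 minute
Adding 1 hour: 5 + 1 + 1 (carry) = 7
Final time: 7:01

Final answer: 7:01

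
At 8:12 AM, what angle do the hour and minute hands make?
Hour hand position: 8 x 30 + 12 x 0.5 = 246 degrees
Minute hand position: 12 x 6 = 72 degrees
Difference: |246 - 72| = 174 degrees
The angle between the hands is 174 degrees

Final answer: 174 degrees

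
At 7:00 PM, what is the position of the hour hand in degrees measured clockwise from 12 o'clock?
The hour hand moves 30 degrees per hour and 0.5 degrees per minute.
At 7:00: (7) x 30 + 0 x 0.5 = 210 + 0 = 210 degrees

Final answer: 210 degrees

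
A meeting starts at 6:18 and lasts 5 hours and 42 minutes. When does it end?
Starting time: 6:18
Adding 42 minutes to 18 minutes: 18 + 42 = 60 minutes = 1 hour
Adding 5 hours: 6 + 5 + 1 (carry) = 12
Final time: 12:00

Final answer: 12:00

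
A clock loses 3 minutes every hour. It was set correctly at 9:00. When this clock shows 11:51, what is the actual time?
For every 60 true minutes, the faulty clock advances 57 minutes, so 1 faulty-clock minute corresponds to 60/57 true minutes.
From 9:00 to 11:51 on the faulty dial is 171 minutes.
True elapsed: 171 x 60/57 = 180 minutes = 3 hours.
True time: 9:00 + 3 hours = 12:00.

Final answer: 12:00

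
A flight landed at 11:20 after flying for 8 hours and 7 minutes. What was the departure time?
Starting time: 11:20 = 680 total minutes past 12:00
Subtracting: 8 hours and 7 minutes = 487 minutes
680 - 487 = 193 minutes
= 3 hours and 13 minutes past 12:00 = 3:13

Final answer: 3:13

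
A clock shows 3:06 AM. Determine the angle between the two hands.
Hour hand position: 3 x 30 + 6 x 0.5 = 93 degrees
Minute hand position: 6 x 6 = 36 degrees
Difference: |93 - 36| = 57 degrees
The angle between the hands is 57 degrees

Final answer: 57 degrees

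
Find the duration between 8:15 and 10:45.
From 8:15 to 10:45:
(10 x 60 + 45) - (8 x 60 + 15) = 645 - 495 = 150 minutes
= 2 hours and 30 minutes

Final answer: 2 hours and 30 minutes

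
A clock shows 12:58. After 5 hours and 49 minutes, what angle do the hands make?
First find the time 5 hours and 49 minutes after 12:58.
Total minutes: 12 x 60 + 58 + 5 x 60 + 49 = 1127.
1127 mod 720 = 407 minutes = 6:47.
Now compute the angle at 6:47:
Hour hand: 6 x 30 + 47 x 0.5 = 203.5 degrees
Minute hand: 47 x 6 = 282 degrees
Difference: |203.5 - 282| = 78.5 degrees
The angle is 78.5 degrees

Final answer: 78.5 degrees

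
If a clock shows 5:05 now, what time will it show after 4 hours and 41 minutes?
Starting time: 5:05
Adding 41 minutes to 5 minutes: 5 + 41 = 46 minutes
Adding 4 hours: 5 + 4 = 9
Final time: 9:46

Final answer: 9:46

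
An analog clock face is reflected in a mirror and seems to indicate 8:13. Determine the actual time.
Reflection across the vertical (12-6) axis maps a hand at angle A degrees to (360 - A) degrees, which sends a reading of T minutes past 12:00 to (720 - T) minutes past 12:00.
Mirror reads 8:13 = 493 minutes past 12:00.
Actual time: (720 - 493) mod 720 = 227 minutes = 3:47.

Final answer: 3:47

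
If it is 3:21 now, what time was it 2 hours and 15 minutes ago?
Starting time: 3:21 = 201 total minutes past 12:00
Subtracting: 2 hours and 15 minutes = 135 minutes
201 - 135 = 66 minutes
= 1 hour and 6 minutes past 12:00 = 1:06

Final answer: 1:06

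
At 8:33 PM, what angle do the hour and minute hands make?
Hour hand position: 8 x 30 + 33 x 0.5 = 256.5 degrees
Minute hand position: 33 x 6 = 198 degrees
Difference: |256.5 - 198| = 58.5 degrees
The angle between the hands is 58.5 degrees

Final answer: 58.5 degrees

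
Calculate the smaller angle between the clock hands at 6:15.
Hour hand position: 6 x 30 + 15 x 0.5 = 187.5 degrees
Minute hand position: 15 x 6 = 90 degrees
Difference: |187.5 - 90| = 97.5 degrees
The angle between the hands is 97.5 degrees

Final answer: 97.5 degrees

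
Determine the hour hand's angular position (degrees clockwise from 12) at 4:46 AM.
The hour hand moves 30 degrees per hour and 0.5 degrees per minute.
At 4:46: (4) x 30 + 46 x 0.5 = 120 + 23 = 143 degrees

Final answer: 143 degrees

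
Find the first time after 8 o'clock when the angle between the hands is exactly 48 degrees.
At t minutes past 8:00, the hour hand is at 30 x 8 + 0.5t degrees and the minute hand is at 6t degrees.
The smaller angle between them is 48 degrees when |30H - 5.5t| = 48 or |30H - 5.5t| = 312.
With H = 8, solve 30 x 8 - 5.5t = +/- target for each target:
  t = (30 x 8 - 48) / 5.5 = 34.91
  t = (30 x 8 + 48) / 5.5 = 52.36
  t = (30 x 8 - 312) / 5.5 = -13.09 (outside (0, 60))
  t = (30 x 8 + 312) / 5.5 = 100.36 (outside (0, 60))
Valid solutions in (0, 60): {34.91, 52.36} minutes.
The first occurrence is t = 34.91 minutes.
The hands form a 48-degree angle at 34.91 minutes past 8:00.

Final answer: 34.91 minutes past 8:00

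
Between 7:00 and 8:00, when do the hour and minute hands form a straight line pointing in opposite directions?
For hands to be 180 degrees apart: |30H - 5.5t| = 180
With H = 7: t = (30 x 7 + 180)/5.5 = 70.91 or t = (30 x 7 - 180)/5.5 = 5.45
First valid solution (0 < t < 60): t = 5.45 minutes
The hands are opposite at 5.45 minutes past 7:00.

Final answer: 5.45 minutes past 7:00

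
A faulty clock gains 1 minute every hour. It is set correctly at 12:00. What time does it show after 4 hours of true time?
For every 60 true minutes, the faulty clock advances 60 + 1 = 61 minutes.
True elapsed: 4 hours = 240 minutes.
Faulty clock advances: 240 x 61/60 = 244 minutes (drift: 4 minutes ahead).
Shown time: 12:00 + 244 minutes = 4:04.

Final answer: 4:04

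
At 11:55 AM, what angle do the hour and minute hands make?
Hour hand position: 11 x 30 + 55 x 0.5 = 357.5 degrees
Minute hand position: 55 x 6 = 330 degrees
Difference: |357.5 - 330| = 27.5 degrees
The angle between the hands is 27.5 degrees

Final answer: 27.5 degrees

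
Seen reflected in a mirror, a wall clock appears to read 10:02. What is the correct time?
Reflection across the vertical (12-6) axis maps a hand at angle A degrees to (360 - A) degrees, which sends a reading of T minutes past 12:00 to (720 - T) minutes past 12:00.
Mirror reads 10:02 = 602 minutes past 12:00.
Actual time: (720 - 602) mod 720 = 118 minutes = 1:58.

Final answer: 1:58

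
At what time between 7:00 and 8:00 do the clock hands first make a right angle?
At t minutes past 7:00, the hour hand is at 30 x 7 + 0.5t degrees and the minute hand is at 6t degrees.
The smaller angle between them is 90 degrees when |30H - 5.5t| = 90 or |30H - 5.5t| = 270.
With H = 7, solve 30 x 7 - 5.5t = +/- target for each target:
  t = (30 x 7 - 90) / 5.5 = 21.82
  t = (30 x 7 + 90) / 5.5 = 54.55
  t = (30 x 7 - 270) / 5.5 = -10.91 (outside (0, 60))
  t = (30 x 7 + 270) / 5.5 = 87.27 (outside (0, 60))
Valid solutions in (0, 60): {21.82, 54.55} minutes.
First occurrence: t = 21.82 minutes.
The hands are at right angles at 21.82 minutes past 7:00.

Final answer: 21.82 minutes past 7:00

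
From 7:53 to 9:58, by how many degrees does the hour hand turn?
The hour hand moves 0.5 degrees per minute.
Time elapsed: 9:58 - 7:53 = 125 minutes
Angular displacement: 125 x 0.5 = 62.5 degrees

Final answer: 62.5 degrees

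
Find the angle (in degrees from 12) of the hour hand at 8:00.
The hour hand moves 30 degrees per hour and 0.5 degrees per minute.
At 8:00: (8) x 30 + 0 x 0.5 = 240 + 0 = 240 degrees

Final answer: 240 degrees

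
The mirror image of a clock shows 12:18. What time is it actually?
Reflection across the vertical (12-6) axis maps a hand at angle A degrees to (360 - A) degrees, which sends a reading of T minutes past 12:00 to (720 - T) minutes past 12:00.
Mirror reads 12:18 = 18 minutes past 12:00.
Actual time: (720 - 18) mod 720 = 702 minutes = 11:42.

Final answer: 11:42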